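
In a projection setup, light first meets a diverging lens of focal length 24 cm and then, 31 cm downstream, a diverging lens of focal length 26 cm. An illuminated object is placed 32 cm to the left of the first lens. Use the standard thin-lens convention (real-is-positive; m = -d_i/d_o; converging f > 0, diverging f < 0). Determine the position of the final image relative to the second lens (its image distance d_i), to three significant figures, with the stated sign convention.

First lens: d_i1 = 1/(1/(-24) - 1/32) = -13.714 cm.
The intermediate image is virtual, 13.714 cm to the left of lens 1, so d_o2 = L - d_i1 = 31 - (-13.714) = 44.714 cm.
Second lens: d_i2 = 1/(1/(-26) - 1/(44.714)) = -16.440 cm.

-16.4 cm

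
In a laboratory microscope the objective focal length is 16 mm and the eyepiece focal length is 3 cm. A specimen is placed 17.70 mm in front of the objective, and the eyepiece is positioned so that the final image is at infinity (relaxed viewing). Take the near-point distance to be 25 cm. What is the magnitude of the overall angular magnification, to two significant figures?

78

Convert to cm: f_obj = 16 mm = 1.6 cm; d_o = 17.70 mm = 1.77 cm.
Objective: 1/d_i = 1/f_obj - 1/d_o = 1/1.6 - 1/1.77 = 0.06003 cm^-1, so d_i = 16.659 cm.
m_obj = -d_i/d_o = -16.659/1.77 = -9.412.
Eyepiece angular magnification (image at infinity): M_eye = D/f_e = 25/3 = 8.333.
Overall M = m_obj x M_eye = (-9.412)(8.333) = -78.43.
|M| = 78.43.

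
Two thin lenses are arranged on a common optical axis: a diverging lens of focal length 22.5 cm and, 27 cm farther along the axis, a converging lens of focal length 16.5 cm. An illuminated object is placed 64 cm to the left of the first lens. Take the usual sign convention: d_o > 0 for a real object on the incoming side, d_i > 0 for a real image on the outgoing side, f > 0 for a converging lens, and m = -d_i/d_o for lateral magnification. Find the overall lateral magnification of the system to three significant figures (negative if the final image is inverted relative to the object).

-0.158

Lens 1: 1/d_i1 = 1/f_1 - 1/d_o1 = 1/(-22.5) - 1/64 = -0.06007 cm^-1, so d_i1 = -16.647 cm.
m_1 = -(-16.647)/64 = 0.2601.
The intermediate image is virtual, 16.647 cm to the left of lens 1, so d_o2 = L - d_i1 = 27 - (-16.647) = 43.647 cm.
Lens 2: 1/d_i2 = 1/f_2 - 1/d_o2 = 1/16.5 - 1/(43.647) = 0.03770 cm^-1, so d_i2 = 26.529 cm.
m_2 = -(26.529)/(43.647) = -0.6078.
Total m = m_1 x m_2 = (0.2601)(-0.6078) = -0.1581.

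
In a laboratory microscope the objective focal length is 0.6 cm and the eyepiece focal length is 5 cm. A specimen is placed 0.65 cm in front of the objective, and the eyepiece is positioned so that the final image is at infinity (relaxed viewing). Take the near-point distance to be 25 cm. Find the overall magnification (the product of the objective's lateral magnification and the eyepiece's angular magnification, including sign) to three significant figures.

Objective: 1/d_i = 1/f_obj - 1/d_o = 1/0.6 - 1/0.65 = 0.12821 cm^-1, so d_i = 7.800 cm.
m_obj = -d_i/d_o = -7.800/0.65 = -12.000.
Eyepiece angular magnification (image at infinity): M_eye = D/f_e = 25/5 = 5.000.
Overall M = m_obj x M_eye = (-12.000)(5.000) = -60.00.

-60.0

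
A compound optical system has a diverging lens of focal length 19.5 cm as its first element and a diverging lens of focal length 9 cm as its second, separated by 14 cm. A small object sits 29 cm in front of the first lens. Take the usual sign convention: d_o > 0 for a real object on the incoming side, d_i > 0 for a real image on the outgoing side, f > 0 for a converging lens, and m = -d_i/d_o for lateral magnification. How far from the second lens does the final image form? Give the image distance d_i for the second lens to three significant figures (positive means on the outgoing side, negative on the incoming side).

-6.66 cm

Lens 1: 1/d_i1 = 1/f_1 - 1/d_o1 = 1/(-19.5) - 1/29 = -0.08576 cm^-1, so d_i1 = -11.660 cm.
The intermediate image is virtual, 11.660 cm to the left of lens 1, so d_o2 = L - d_i1 = 14 - (-11.660) = 25.660 cm.
Lens 2: 1/d_i2 = 1/f_2 - 1/d_o2 = 1/(-9) - 1/(25.660) = -0.15008 cm^-1, so d_i2 = -6.663 cm.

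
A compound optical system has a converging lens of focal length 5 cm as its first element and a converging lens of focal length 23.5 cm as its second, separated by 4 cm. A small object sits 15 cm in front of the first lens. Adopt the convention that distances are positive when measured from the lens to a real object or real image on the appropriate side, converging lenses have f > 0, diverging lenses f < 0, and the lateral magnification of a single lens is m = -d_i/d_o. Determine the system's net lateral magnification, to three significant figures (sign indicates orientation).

-0.435

Lens 1: 1/d_i1 = 1/f_1 - 1/d_o1 = 1/5 - 1/15 = 0.13333 cm^-1, so d_i1 = 7.500 cm.
m_1 = -(7.500)/15 = -0.5000.
This image would form 7.500 cm past lens 1, i.e. 3.500 cm beyond lens 2, so it is a virtual object for lens 2: d_o2 = 4 - 7.500 = -3.500 cm.
Lens 2: 1/d_i2 = 1/f_2 - 1/d_o2 = 1/23.5 - 1/(-3.500) = 0.32827 cm^-1, so d_i2 = 3.046 cm.
m_2 = -(3.046)/(-3.500) = 0.8704.
Total m = m_1 x m_2 = (-0.5000)(0.8704) = -0.4352.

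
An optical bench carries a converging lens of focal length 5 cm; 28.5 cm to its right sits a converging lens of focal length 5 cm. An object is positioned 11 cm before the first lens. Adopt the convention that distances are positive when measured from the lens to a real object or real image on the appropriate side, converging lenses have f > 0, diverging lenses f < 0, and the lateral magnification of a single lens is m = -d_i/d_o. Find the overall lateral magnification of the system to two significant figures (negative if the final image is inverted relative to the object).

0.29

Applying the thin-lens equation to the first lens, 1/5 = 1/11 + 1/d_i1, which gives d_i1 = 9.167 cm.
Its lateral magnification is m_1 = -d_i1/d_o1 = -(9.167)/11 = -0.8333.
The intermediate image is 9.167 cm to the right of lens 1, so d_o2 = L - d_i1 = 28.5 - 9.167 = 19.333 cm.
Applying the thin-lens equation again with f_2 = 5 cm and d_o2 = 19.333 cm gives d_i2 = 6.744 cm.
m_2 = -(6.744)/(19.333) = -0.3488.
The system's lateral magnification is m_1 m_2 = (-0.8333)(-0.3488) = 0.2907.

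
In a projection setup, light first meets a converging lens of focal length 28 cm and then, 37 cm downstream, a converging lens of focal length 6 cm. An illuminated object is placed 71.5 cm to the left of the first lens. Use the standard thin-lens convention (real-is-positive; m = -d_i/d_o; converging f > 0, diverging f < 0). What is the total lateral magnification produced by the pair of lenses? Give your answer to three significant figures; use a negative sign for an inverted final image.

Applying the thin-lens equation to the first lens, 1/28 = 1/71.5 + 1/d_i1, which gives d_i1 = 46.023 cm.
Its lateral magnification is m_1 = -d_i1/d_o1 = -(46.023)/71.5 = -0.6437.
Since 46.023 cm > 37 cm, the first image lies past the second lens and serves as a virtual object: d_o2 = L - d_i1 = -9.023 cm.
Applying the thin-lens equation again with f_2 = 6 cm and d_o2 = -9.023 cm gives d_i2 = 3.604 cm.
m_2 = -(3.604)/(-9.023) = 0.3994.
Overall magnification: m = m_1 m_2 = -0.2571.

-0.257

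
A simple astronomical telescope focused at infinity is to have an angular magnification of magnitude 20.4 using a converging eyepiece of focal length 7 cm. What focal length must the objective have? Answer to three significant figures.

|M| = f_obj/|f_eye|, so f_obj = |M| x |f_eye| = 20.4 x 7 = 142.800 cm.

143 cm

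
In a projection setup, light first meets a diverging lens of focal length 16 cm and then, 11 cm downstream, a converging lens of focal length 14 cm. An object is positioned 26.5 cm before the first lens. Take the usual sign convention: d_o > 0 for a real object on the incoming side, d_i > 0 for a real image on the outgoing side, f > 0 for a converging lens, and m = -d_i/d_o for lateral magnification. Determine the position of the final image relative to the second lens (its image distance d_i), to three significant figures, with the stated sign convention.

Lens 1: 1/d_i1 = 1/f_1 - 1/d_o1 = 1/(-16) - 1/26.5 = -0.10024 cm^-1, so d_i1 = -9.976 cm.
The intermediate image is virtual, 9.976 cm to the left of lens 1, so d_o2 = L - d_i1 = 11 - (-9.976) = 20.976 cm.
Lens 2: 1/d_i2 = 1/f_2 - 1/d_o2 = 1/14 - 1/(20.976) = 0.02376 cm^-1, so d_i2 = 42.094 cm.

42.1 cm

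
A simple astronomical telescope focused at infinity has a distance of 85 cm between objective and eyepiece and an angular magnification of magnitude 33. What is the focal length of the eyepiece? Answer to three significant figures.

2.50 cm

In normal adjustment the tube length equals f_obj + f_eye and |M| = f_obj/f_eye.
So f_obj = 33 f_eye and 33 f_eye + f_eye = 85 cm, giving f_eye = 85/34 = 2.500 cm and f_obj = 82.500 cm.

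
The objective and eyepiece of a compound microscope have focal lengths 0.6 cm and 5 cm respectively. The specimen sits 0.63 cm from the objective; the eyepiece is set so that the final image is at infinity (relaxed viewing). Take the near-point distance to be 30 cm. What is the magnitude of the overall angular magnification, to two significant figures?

Objective: 1/d_i = 1/f_obj - 1/d_o = 1/0.6 - 1/0.63 = 0.07937 cm^-1, so d_i = 12.600 cm.
m_obj = -d_i/d_o = -12.600/0.63 = -20.000.
Eyepiece angular magnification (image at infinity): M_eye = D/f_e = 30/5 = 6.000.
Overall M = m_obj x M_eye = (-20.000)(6.000) = -120.00.
|M| = 120.00.

120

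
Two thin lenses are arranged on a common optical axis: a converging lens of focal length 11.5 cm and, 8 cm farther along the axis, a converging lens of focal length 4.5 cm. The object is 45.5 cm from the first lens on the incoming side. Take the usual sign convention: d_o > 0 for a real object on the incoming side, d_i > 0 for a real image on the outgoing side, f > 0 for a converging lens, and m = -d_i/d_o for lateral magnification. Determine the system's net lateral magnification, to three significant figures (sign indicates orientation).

-0.128

Lens 1: 1/d_i1 = 1/f_1 - 1/d_o1 = 1/11.5 - 1/45.5 = 0.06498 cm^-1, so d_i1 = 15.390 cm.
m_1 = -(15.390)/45.5 = -0.3382.
This image would form 15.390 cm past lens 1, i.e. 7.390 cm beyond lens 2, so it is a virtual object for lens 2: d_o2 = 8 - 15.390 = -7.390 cm.
Lens 2: 1/d_i2 = 1/f_2 - 1/d_o2 = 1/4.5 - 1/(-7.390) = 0.35755 cm^-1, so d_i2 = 2.797 cm.
m_2 = -(2.797)/(-7.390) = 0.3785.
The system's lateral magnification is m_1 m_2 = (-0.3382)(0.3785) = -0.1280.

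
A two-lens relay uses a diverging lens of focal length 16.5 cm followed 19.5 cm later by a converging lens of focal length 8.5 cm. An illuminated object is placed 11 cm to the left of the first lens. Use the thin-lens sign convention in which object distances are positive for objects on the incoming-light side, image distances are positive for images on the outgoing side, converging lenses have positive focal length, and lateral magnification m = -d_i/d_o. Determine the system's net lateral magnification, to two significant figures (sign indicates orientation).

-0.29

Applying the thin-lens equation to the first lens, 1/(-16.5) = 1/11 + 1/d_i1, which gives d_i1 = -6.600 cm.
Its lateral magnification is m_1 = -d_i1/d_o1 = -(-6.600)/11 = 0.6000.
The intermediate image is virtual, 6.600 cm to the left of lens 1, so d_o2 = L - d_i1 = 19.5 - (-6.600) = 26.100 cm.
Applying the thin-lens equation again with f_2 = 8.5 cm and d_o2 = 26.100 cm gives d_i2 = 12.605 cm.
m_2 = -(12.605)/(26.100) = -0.4830.
Total m = m_1 x m_2 = (0.6000)(-0.4830) = -0.2898.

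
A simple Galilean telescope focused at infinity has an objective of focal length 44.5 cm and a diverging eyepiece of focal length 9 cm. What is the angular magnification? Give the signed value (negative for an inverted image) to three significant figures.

4.94

M = -f_obj/f_eye = -44.5/(-9) = 4.944.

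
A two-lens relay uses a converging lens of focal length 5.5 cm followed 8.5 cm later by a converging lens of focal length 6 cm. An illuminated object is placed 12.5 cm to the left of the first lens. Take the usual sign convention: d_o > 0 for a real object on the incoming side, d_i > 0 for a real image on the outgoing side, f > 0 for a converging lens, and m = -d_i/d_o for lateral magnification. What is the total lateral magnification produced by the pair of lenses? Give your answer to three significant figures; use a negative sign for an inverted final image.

-0.644

Applying the thin-lens equation to the first lens, 1/5.5 = 1/12.5 + 1/d_i1, which gives d_i1 = 9.821 cm.
Its lateral magnification is m_1 = -d_i1/d_o1 = -(9.821)/12.5 = -0.7857.
Since 9.821 cm > 8.5 cm, the first image lies past the second lens and serves as a virtual object: d_o2 = L - d_i1 = -1.321 cm.
Applying the thin-lens equation again with f_2 = 6 cm and d_o2 = -1.321 cm gives d_i2 = 1.083 cm.
m_2 = -(1.083)/(-1.321) = 0.8195.
The system's lateral magnification is m_1 m_2 = (-0.7857)(0.8195) = -0.6439.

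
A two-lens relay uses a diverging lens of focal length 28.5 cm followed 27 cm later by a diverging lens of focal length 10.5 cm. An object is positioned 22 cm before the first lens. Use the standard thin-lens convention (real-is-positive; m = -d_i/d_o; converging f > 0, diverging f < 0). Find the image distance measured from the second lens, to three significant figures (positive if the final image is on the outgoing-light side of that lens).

Applying the thin-lens equation to the first lens, 1/(-28.5) = 1/22 + 1/d_i1, which gives d_i1 = -12.416 cm.
With d_i1 < 0 the first image is virtual and lies on the object side; the object distance for lens 2 is d_o2 = 27 - (-12.416) = 39.416 cm.
Applying the thin-lens equation again with f_2 = -10.5 cm and d_o2 = 39.416 cm gives d_i2 = -8.291 cm.

-8.29 cm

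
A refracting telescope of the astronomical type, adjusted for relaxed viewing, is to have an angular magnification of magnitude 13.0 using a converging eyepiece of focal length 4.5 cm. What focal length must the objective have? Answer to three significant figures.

58.5 cm

|M| = f_obj/|f_eye|, so f_obj = |M| x |f_eye| = 13.0 x 4.5 = 58.500 cm.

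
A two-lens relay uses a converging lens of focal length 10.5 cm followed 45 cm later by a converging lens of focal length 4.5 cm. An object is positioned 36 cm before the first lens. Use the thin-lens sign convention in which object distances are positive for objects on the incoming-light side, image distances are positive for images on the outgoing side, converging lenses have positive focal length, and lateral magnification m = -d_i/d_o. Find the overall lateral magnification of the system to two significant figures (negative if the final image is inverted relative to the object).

Applying the thin-lens equation to the first lens, 1/10.5 = 1/36 + 1/d_i1, which gives d_i1 = 14.824 cm.
Its lateral magnification is m_1 = -d_i1/d_o1 = -(14.824)/36 = -0.4118.
That image sits 30.176 cm in front of the second lens, so d_o2 = 30.176 cm.
Applying the thin-lens equation again with f_2 = 4.5 cm and d_o2 = 30.176 cm gives d_i2 = 5.289 cm.
m_2 = -(5.289)/(30.176) = -0.1753.
Overall magnification: m = m_1 m_2 = 0.0722.

0.072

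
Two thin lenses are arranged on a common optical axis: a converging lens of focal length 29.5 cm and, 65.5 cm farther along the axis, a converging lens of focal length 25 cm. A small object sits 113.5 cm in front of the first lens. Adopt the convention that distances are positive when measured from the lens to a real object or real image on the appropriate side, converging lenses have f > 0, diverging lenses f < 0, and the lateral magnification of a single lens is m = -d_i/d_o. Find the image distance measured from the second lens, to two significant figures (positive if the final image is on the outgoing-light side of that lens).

Applying the thin-lens equation to the first lens, 1/29.5 = 1/113.5 + 1/d_i1, which gives d_i1 = 39.860 cm.
The intermediate image is 39.860 cm to the right of lens 1, so d_o2 = L - d_i1 = 65.5 - 39.860 = 25.640 cm.
Applying the thin-lens equation again with f_2 = 25 cm and d_o2 = 25.640 cm gives d_i2 = 1001.744 cm.

1000 cm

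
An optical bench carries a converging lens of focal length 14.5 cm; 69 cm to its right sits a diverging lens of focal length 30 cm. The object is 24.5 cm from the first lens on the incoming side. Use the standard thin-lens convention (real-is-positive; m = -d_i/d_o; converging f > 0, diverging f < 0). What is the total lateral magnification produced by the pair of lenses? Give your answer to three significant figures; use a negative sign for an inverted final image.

-0.685

First lens: d_i1 = 1/(1/14.5 - 1/24.5) = 35.525 cm.
m_1 = -(35.525)/24.5 = -1.4500.
That image sits 33.475 cm in front of the second lens, so d_o2 = 33.475 cm.
Second lens: d_i2 = 1/(1/(-30) - 1/(33.475)) = -15.821 cm.
m_2 = -(-15.821)/(33.475) = 0.4726.
The system's lateral magnification is m_1 m_2 = (-1.4500)(0.4726) = -0.6853.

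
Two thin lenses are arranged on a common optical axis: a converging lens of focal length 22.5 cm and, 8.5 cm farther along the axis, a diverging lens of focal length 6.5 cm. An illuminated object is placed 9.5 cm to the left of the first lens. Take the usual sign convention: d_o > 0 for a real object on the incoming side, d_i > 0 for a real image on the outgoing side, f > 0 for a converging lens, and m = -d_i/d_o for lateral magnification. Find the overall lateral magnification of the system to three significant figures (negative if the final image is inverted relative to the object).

Lens 1: 1/d_i1 = 1/f_1 - 1/d_o1 = 1/22.5 - 1/9.5 = -0.06082 cm^-1, so d_i1 = -16.442 cm.
m_1 = -(-16.442)/9.5 = 1.7308.
The intermediate image is virtual, 16.442 cm to the left of lens 1, so d_o2 = L - d_i1 = 8.5 - (-16.442) = 24.942 cm.
Lens 2: 1/d_i2 = 1/f_2 - 1/d_o2 = 1/(-6.5) - 1/(24.942) = -0.19394 cm^-1, so d_i2 = -5.156 cm.
m_2 = -(-5.156)/(24.942) = 0.2067.
The system's lateral magnification is m_1 m_2 = (1.7308)(0.2067) = 0.3578.

0.358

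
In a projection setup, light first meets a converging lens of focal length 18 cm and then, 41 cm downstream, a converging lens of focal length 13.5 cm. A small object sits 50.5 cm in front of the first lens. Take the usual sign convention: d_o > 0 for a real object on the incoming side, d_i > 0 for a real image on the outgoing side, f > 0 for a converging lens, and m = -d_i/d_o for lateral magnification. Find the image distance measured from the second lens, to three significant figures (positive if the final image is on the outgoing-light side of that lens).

First lens: d_i1 = 1/(1/18 - 1/50.5) = 27.969 cm.
Object distance for lens 2: d_o2 = 41 - 27.969 = 13.031 cm.
Second lens: d_i2 = 1/(1/13.5 - 1/(13.031)) = -374.902 cm.

-375 cm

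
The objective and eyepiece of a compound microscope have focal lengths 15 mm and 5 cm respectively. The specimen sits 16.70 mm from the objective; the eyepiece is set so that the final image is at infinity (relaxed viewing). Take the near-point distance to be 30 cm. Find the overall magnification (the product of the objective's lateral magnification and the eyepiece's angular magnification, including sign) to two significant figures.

-53

Convert to cm: f_obj = 15 mm = 1.5 cm; d_o = 16.70 mm = 1.67 cm.
Objective: 1/d_i = 1/f_obj - 1/d_o = 1/1.5 - 1/1.67 = 0.06786 cm^-1, so d_i = 14.735 cm.
m_obj = -d_i/d_o = -14.735/1.67 = -8.824.
Eyepiece angular magnification (image at infinity): M_eye = D/f_e = 30/5 = 6.000.
Overall M = m_obj x M_eye = (-8.824)(6.000) = -52.94.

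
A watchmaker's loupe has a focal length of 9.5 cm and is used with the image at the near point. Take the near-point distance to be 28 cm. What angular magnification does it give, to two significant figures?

3.9

M = 1 + D/f = 1 + 28/9.5 = 3.947.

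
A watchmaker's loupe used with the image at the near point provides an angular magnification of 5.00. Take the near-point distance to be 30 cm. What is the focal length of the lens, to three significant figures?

7.50 cm

For the image at the near point, M = 1 + D/f.
f = D/(M - 1) = 30/(5.0 - 1) = 7.500 cm.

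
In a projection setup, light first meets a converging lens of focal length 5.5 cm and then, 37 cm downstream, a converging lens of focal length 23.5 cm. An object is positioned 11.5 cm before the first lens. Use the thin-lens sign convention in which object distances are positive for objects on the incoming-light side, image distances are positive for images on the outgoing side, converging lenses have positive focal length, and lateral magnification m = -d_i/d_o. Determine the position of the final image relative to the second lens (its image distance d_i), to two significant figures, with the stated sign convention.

Lens 1: 1/d_i1 = 1/f_1 - 1/d_o1 = 1/5.5 - 1/11.5 = 0.09486 cm^-1, so d_i1 = 10.542 cm.
The intermediate image is 10.542 cm to the right of lens 1, so d_o2 = L - d_i1 = 37 - 10.542 = 26.458 cm.
Lens 2: 1/d_i2 = 1/f_2 - 1/d_o2 = 1/23.5 - 1/(26.458) = 0.00476 cm^-1, so d_i2 = 210.176 cm.

210 cm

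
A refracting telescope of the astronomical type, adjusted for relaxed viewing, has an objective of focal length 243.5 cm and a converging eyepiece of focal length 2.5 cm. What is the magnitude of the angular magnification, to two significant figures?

97

|M| = f_obj/|f_eye| = 243.5/2.5 = 97.400.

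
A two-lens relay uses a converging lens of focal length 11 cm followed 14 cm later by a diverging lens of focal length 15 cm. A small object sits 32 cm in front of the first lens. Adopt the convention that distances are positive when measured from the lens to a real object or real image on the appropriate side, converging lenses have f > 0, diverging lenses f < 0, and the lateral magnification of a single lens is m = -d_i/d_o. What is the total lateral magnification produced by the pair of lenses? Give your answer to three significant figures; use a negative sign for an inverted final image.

-0.642

Lens 1: 1/d_i1 = 1/f_1 - 1/d_o1 = 1/11 - 1/32 = 0.05966 cm^-1, so d_i1 = 16.762 cm.
m_1 = -(16.762)/32 = -0.5238.
Since 16.762 cm > 14 cm, the first image lies past the second lens and serves as a virtual object: d_o2 = L - d_i1 = -2.762 cm.
Lens 2: 1/d_i2 = 1/f_2 - 1/d_o2 = 1/(-15) - 1/(-2.762) = 0.29540 cm^-1, so d_i2 = 3.385 cm.
m_2 = -(3.385)/(-2.762) = 1.2257.
Total m = m_1 x m_2 = (-0.5238)(1.2257) = -0.6420.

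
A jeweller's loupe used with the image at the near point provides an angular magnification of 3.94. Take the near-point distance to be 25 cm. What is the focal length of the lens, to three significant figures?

8.50 cm

For the image at the near point, M = 1 + D/f.
f = D/(M - 1) = 25/(3.94 - 1) = 8.503 cm.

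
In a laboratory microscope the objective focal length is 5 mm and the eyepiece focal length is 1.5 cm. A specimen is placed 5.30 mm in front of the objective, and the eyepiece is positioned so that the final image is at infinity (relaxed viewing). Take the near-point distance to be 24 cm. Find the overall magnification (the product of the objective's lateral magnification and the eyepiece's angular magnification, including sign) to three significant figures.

-267

Convert to cm: f_obj = 5 mm = 0.5 cm; d_o = 5.30 mm = 0.53 cm.
Objective: 1/d_i = 1/f_obj - 1/d_o = 1/0.5 - 1/0.53 = 0.11321 cm^-1, so d_i = 8.833 cm.
m_obj = -d_i/d_o = -8.833/0.53 = -16.667.
Eyepiece angular magnification (image at infinity): M_eye = D/f_e = 24/1.5 = 16.000.
Overall M = m_obj x M_eye = (-16.667)(16.000) = -266.67.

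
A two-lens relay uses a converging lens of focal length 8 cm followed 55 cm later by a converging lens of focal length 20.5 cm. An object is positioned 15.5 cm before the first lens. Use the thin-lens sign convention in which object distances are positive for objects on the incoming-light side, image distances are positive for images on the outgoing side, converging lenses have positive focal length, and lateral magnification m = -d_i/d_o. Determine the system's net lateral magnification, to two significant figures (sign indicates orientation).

1.2

First lens: d_i1 = 1/(1/8 - 1/15.5) = 16.533 cm.
m_1 = -(16.533)/15.5 = -1.0667.
Object distance for lens 2: d_o2 = 55 - 16.533 = 38.467 cm.
Second lens: d_i2 = 1/(1/20.5 - 1/(38.467)) = 43.891 cm.
m_2 = -(43.891)/(38.467) = -1.1410.
Total m = m_1 x m_2 = (-1.0667)(-1.1410) = 1.2171.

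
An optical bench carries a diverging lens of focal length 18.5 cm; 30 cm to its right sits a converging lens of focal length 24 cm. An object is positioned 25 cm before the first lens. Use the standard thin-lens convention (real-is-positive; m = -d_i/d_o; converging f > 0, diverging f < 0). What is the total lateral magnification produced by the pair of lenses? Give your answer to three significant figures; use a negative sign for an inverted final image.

-0.614

Lens 1: 1/d_i1 = 1/f_1 - 1/d_o1 = 1/(-18.5) - 1/25 = -0.09405 cm^-1, so d_i1 = -10.632 cm.
m_1 = -(-10.632)/25 = 0.4253.
With d_i1 < 0 the first image is virtual and lies on the object side; the object distance for lens 2 is d_o2 = 30 - (-10.632) = 40.632 cm.
Lens 2: 1/d_i2 = 1/f_2 - 1/d_o2 = 1/24 - 1/(40.632) = 0.01706 cm^-1, so d_i2 = 58.632 cm.
m_2 = -(58.632)/(40.632) = -1.4430.
The system's lateral magnification is m_1 m_2 = (0.4253)(-1.4430) = -0.6137.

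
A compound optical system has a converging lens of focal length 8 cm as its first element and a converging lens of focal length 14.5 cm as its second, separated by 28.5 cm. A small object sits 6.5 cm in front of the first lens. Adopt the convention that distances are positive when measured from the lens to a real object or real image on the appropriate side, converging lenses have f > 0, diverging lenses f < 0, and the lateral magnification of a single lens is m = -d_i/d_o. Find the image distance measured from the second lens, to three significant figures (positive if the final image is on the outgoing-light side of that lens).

18.8 cm

First lens: d_i1 = 1/(1/8 - 1/6.5) = -34.667 cm.
The intermediate image is virtual, 34.667 cm to the left of lens 1, so d_o2 = L - d_i1 = 28.5 - (-34.667) = 63.167 cm.
Second lens: d_i2 = 1/(1/14.5 - 1/(63.167)) = 18.820 cm.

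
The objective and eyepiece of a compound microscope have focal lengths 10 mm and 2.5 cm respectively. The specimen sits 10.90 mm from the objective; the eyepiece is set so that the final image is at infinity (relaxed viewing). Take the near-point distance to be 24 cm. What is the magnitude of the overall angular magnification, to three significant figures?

107

Convert to cm: f_obj = 10 mm = 1 cm; d_o = 10.90 mm = 1.09 cm.
Objective: 1/d_i = 1/f_obj - 1/d_o = 1/1 - 1/1.09 = 0.08257 cm^-1, so d_i = 12.111 cm.
m_obj = -d_i/d_o = -12.111/1.09 = -11.111.
Eyepiece angular magnification (image at infinity): M_eye = D/f_e = 24/2.5 = 9.600.
Overall M = m_obj x M_eye = (-11.111)(9.600) = -106.67.
|M| = 106.67.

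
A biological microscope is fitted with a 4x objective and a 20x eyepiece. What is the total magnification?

The overall magnification of a compound microscope is the product of the objective and eyepiece magnifications:
M = M_obj x M_eye = 4 x 20 = 80.

80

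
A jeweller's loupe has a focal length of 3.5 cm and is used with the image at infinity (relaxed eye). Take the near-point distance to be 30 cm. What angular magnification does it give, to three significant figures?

8.57

M = D/f = 30/3.5 = 8.571.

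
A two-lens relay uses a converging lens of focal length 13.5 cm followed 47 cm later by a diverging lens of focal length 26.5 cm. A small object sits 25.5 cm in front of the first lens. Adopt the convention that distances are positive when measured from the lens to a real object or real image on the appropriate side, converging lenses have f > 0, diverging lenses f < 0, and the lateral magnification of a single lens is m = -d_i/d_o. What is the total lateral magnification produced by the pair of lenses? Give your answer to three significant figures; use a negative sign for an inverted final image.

-0.665

Lens 1: 1/d_i1 = 1/f_1 - 1/d_o1 = 1/13.5 - 1/25.5 = 0.03486 cm^-1, so d_i1 = 28.688 cm.
m_1 = -(28.688)/25.5 = -1.1250.
Object distance for lens 2: d_o2 = 47 - 28.688 = 18.312 cm.
Lens 2: 1/d_i2 = 1/f_2 - 1/d_o2 = 1/(-26.5) - 1/(18.312) = -0.09234 cm^-1, so d_i2 = -10.829 cm.
m_2 = -(-10.829)/(18.312) = 0.5914.
Total m = m_1 x m_2 = (-1.1250)(0.5914) = -0.6653.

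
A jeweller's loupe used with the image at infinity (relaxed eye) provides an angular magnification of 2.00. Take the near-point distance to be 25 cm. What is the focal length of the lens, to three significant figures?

For the image at infinity, M = D/f.
f = D/M = 25/2.0 = 12.500 cm.

12.5 cm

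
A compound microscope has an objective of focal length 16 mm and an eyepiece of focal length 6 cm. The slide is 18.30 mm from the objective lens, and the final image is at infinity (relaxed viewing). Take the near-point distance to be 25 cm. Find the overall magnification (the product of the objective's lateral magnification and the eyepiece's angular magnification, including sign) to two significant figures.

Convert to cm: f_obj = 16 mm = 1.6 cm; d_o = 18.30 mm = 1.83 cm.
Objective: 1/d_i = 1/f_obj - 1/d_o = 1/1.6 - 1/1.83 = 0.07855 cm^-1, so d_i = 12.730 cm.
m_obj = -d_i/d_o = -12.730/1.83 = -6.957.
Eyepiece angular magnification (image at infinity): M_eye = D/f_e = 25/6 = 4.167.
Overall M = m_obj x M_eye = (-6.957)(4.167) = -28.99.

-29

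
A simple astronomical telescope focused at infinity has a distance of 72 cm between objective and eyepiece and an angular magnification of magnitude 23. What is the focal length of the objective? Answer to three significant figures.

In normal adjustment the tube length equals f_obj + f_eye and |M| = f_obj/f_eye.
So f_obj = 23 f_eye and 23 f_eye + f_eye = 72 cm, giving f_eye = 72/24 = 3.000 cm and f_obj = 69.000 cm.

69.0 cm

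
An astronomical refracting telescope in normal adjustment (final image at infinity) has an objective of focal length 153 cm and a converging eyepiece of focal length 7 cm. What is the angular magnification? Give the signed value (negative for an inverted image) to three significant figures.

-21.9

M = -f_obj/f_eye = -153/(7) = -21.857.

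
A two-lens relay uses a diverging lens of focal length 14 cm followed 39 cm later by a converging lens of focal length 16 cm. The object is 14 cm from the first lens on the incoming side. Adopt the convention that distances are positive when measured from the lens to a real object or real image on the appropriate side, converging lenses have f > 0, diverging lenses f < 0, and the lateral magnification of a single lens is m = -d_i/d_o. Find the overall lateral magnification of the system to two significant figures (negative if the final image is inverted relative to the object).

-0.27

Applying the thin-lens equation to the first lens, 1/(-14) = 1/14 + 1/d_i1, which gives d_i1 = -7.000 cm.
Its lateral magnification is m_1 = -d_i1/d_o1 = -(-7.000)/14 = 0.5000.
The intermediate image is virtual, 7.000 cm to the left of lens 1, so d_o2 = L - d_i1 = 39 - (-7.000) = 46.000 cm.
Applying the thin-lens equation again with f_2 = 16 cm and d_o2 = 46.000 cm gives d_i2 = 24.533 cm.
m_2 = -(24.533)/(46.000) = -0.5333.
Total m = m_1 x m_2 = (0.5000)(-0.5333) = -0.2667.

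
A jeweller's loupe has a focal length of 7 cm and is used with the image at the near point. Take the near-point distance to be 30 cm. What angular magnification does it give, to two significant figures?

M = 1 + D/f = 1 + 30/7 = 5.286.

5.3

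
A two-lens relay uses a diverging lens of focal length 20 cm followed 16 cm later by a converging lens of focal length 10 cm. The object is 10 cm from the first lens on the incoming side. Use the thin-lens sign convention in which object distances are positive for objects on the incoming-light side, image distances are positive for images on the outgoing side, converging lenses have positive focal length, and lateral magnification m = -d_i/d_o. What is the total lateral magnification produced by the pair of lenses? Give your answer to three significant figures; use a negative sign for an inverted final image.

-0.526

Applying the thin-lens equation to the first lens, 1/(-20) = 1/10 + 1/d_i1, which gives d_i1 = -6.667 cm.
Its lateral magnification is m_1 = -d_i1/d_o1 = -(-6.667)/10 = 0.6667.
The intermediate image is virtual, 6.667 cm to the left of lens 1, so d_o2 = L - d_i1 = 16 - (-6.667) = 22.667 cm.
Applying the thin-lens equation again with f_2 = 10 cm and d_o2 = 22.667 cm gives d_i2 = 17.895 cm.
m_2 = -(17.895)/(22.667) = -0.7895.
The system's lateral magnification is m_1 m_2 = (0.6667)(-0.7895) = -0.5263.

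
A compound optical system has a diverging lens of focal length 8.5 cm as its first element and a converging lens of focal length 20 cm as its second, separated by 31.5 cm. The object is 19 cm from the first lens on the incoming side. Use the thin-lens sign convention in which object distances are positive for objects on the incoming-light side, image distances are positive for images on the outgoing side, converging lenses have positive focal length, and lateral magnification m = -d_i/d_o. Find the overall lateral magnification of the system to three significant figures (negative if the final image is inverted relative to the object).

First lens: d_i1 = 1/(1/(-8.5) - 1/19) = -5.873 cm.
m_1 = -(-5.873)/19 = 0.3091.
The intermediate image is virtual, 5.873 cm to the left of lens 1, so d_o2 = L - d_i1 = 31.5 - (-5.873) = 37.373 cm.
Second lens: d_i2 = 1/(1/20 - 1/(37.373)) = 43.025 cm.
m_2 = -(43.025)/(37.373) = -1.1512.
The system's lateral magnification is m_1 m_2 = (0.3091)(-1.1512) = -0.3558.

-0.356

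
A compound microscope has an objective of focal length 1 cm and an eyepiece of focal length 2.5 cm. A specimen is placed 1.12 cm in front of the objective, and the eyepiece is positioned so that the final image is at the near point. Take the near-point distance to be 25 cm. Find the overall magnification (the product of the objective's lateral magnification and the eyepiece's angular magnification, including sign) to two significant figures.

Objective: 1/d_i = 1/f_obj - 1/d_o = 1/1 - 1/1.12 = 0.10714 cm^-1, so d_i = 9.333 cm.
m_obj = -d_i/d_o = -9.333/1.12 = -8.333.
Eyepiece angular magnification (image at near point): M_eye = 1 + D/f_e = 1 + 25/2.5 = 11.000.
Overall M = m_obj x M_eye = (-8.333)(11.000) = -91.67.

-92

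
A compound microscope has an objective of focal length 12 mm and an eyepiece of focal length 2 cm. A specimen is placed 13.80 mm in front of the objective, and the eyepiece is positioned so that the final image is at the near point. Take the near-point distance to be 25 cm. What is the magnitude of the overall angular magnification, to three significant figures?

90.0

Convert to cm: f_obj = 12 mm = 1.2 cm; d_o = 13.80 mm = 1.38 cm.
Objective: 1/d_i = 1/f_obj - 1/d_o = 1/1.2 - 1/1.38 = 0.10870 cm^-1, so d_i = 9.200 cm.
m_obj = -d_i/d_o = -9.200/1.38 = -6.667.
Eyepiece angular magnification (image at near point): M_eye = 1 + D/f_e = 1 + 25/2 = 13.500.
Overall M = m_obj x M_eye = (-6.667)(13.500) = -90.00.
|M| = 90.00.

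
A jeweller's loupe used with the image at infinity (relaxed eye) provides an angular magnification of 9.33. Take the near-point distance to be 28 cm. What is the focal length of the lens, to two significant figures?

3.0 cm

For the image at infinity, M = D/f.
f = D/M = 28/9.33 = 3.001 cm.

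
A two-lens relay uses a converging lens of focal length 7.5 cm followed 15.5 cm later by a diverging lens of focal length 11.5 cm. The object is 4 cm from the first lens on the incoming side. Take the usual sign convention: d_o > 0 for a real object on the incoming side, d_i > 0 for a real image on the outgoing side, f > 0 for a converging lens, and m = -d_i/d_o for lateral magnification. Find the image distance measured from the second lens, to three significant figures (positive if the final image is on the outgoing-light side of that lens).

-7.78 cm

First lens: d_i1 = 1/(1/7.5 - 1/4) = -8.571 cm.
With d_i1 < 0 the first image is virtual and lies on the object side; the object distance for lens 2 is d_o2 = 15.5 - (-8.571) = 24.071 cm.
Second lens: d_i2 = 1/(1/(-11.5) - 1/(24.071)) = -7.782 cm.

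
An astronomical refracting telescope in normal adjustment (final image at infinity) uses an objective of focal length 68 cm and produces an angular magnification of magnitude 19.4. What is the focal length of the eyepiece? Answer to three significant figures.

|M| = f_obj/f_eye, so f_eye = f_obj/|M| = 68/19.4 = 3.505 cm.

3.51 cm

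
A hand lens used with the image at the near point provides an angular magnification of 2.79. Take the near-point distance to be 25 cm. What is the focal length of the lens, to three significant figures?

14.0 cm

For the image at the near point, M = 1 + D/f.
f = D/(M - 1) = 25/(2.79 - 1) = 13.966 cm.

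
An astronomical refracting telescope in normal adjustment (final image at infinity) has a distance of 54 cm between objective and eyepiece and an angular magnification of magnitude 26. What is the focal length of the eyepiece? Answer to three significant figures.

2.00 cm

In normal adjustment the tube length equals f_obj + f_eye and |M| = f_obj/f_eye.
So f_obj = 26 f_eye and 26 f_eye + f_eye = 54 cm, giving f_eye = 54/27 = 2.000 cm and f_obj = 52.000 cm.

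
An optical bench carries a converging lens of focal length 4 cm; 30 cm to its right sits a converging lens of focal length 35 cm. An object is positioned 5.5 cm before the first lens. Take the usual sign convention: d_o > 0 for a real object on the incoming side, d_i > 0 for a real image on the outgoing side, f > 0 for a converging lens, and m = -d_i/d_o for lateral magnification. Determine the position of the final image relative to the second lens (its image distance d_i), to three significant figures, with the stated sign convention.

-27.3 cm

Applying the thin-lens equation to the first lens, 1/4 = 1/5.5 + 1/d_i1, which gives d_i1 = 14.667 cm.
That image sits 15.333 cm in front of the second lens, so d_o2 = 15.333 cm.
Applying the thin-lens equation again with f_2 = 35 cm and d_o2 = 15.333 cm gives d_i2 = -27.288 cm.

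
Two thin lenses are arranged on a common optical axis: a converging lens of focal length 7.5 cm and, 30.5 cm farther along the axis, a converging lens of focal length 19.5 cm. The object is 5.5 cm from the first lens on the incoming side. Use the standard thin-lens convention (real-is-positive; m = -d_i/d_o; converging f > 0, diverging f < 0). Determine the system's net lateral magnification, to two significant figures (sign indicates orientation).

-2.3

Lens 1: 1/d_i1 = 1/f_1 - 1/d_o1 = 1/7.5 - 1/5.5 = -0.04848 cm^-1, so d_i1 = -20.625 cm.
m_1 = -(-20.625)/5.5 = 3.7500.
The intermediate image is virtual, 20.625 cm to the left of lens 1, so d_o2 = L - d_i1 = 30.5 - (-20.625) = 51.125 cm.
Lens 2: 1/d_i2 = 1/f_2 - 1/d_o2 = 1/19.5 - 1/(51.125) = 0.03172 cm^-1, so d_i2 = 31.524 cm.
m_2 = -(31.524)/(51.125) = -0.6166.
Total m = m_1 x m_2 = (3.7500)(-0.6166) = -2.3123.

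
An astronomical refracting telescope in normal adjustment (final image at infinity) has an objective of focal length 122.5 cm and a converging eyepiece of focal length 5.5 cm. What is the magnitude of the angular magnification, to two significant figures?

|M| = f_obj/|f_eye| = 122.5/5.5 = 22.273.

22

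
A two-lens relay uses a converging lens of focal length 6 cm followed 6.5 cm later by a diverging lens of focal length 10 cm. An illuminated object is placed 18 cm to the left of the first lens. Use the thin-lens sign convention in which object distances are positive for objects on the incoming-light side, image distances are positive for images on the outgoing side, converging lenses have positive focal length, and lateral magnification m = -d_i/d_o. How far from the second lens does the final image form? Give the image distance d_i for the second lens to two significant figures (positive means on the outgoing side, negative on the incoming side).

Lens 1: 1/d_i1 = 1/f_1 - 1/d_o1 = 1/6 - 1/18 = 0.11111 cm^-1, so d_i1 = 9.000 cm.
This image would form 9.000 cm past lens 1, i.e. 2.500 cm beyond lens 2, so it is a virtual object for lens 2: d_o2 = 6.5 - 9.000 = -2.500 cm.
Lens 2: 1/d_i2 = 1/f_2 - 1/d_o2 = 1/(-10) - 1/(-2.500) = 0.30000 cm^-1, so d_i2 = 3.333 cm.

3.3 cm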